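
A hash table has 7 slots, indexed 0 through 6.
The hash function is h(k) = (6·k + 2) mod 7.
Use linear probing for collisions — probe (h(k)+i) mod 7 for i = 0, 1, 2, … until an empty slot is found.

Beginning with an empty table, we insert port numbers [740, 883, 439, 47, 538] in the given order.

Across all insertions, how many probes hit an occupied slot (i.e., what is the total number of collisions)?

3

740: h=4 -> slot 4
883: h=1 -> slot 1
439: h=4, probe 4,5 -> slot 5
47: h=4, probe 4,5,6 -> slot 6
538: h=3 -> slot 3
Table: [∅, 883, ∅, 538, 740, 439, 47]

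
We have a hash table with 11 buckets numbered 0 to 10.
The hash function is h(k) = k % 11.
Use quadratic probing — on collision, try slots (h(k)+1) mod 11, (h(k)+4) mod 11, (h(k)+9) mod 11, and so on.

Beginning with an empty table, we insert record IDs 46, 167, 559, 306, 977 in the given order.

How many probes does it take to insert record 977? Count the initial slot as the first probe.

Insert 46: h=2, slot 2 empty → index 2.
Insert 167: h=2, slot 2 occupied → index 3.
Insert 559: h=9, slot 9 empty → index 9.
Insert 306: h=9, slot 9 occupied → index 10.
Insert 977: h=9, slots 9,10,2 occupied → index 7.
Table: [—, —, 46, 167, —, —, —, 977, —, 559, 306]

4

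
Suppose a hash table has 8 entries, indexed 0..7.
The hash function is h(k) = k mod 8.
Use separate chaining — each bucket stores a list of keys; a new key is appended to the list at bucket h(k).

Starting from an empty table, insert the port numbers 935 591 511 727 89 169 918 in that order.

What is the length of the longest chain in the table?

935 → bucket 7
591 → bucket 7 (collision)
511 → bucket 7 (collision)
727 → bucket 7 (collision)
89 → bucket 1
169 → bucket 1 (collision)
918 → bucket 6
Final buckets:
0: -
1: 89 -> 169
2: -
3: -
4: -
5: -
6: 918
7: 935 -> 591 -> 511 -> 727

4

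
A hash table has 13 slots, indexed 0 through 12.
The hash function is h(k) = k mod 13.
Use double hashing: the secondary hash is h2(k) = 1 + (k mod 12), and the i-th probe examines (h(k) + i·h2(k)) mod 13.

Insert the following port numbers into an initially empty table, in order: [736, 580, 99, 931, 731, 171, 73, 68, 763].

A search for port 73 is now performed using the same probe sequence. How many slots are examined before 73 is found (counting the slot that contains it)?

Insert 736: h=8, slot 8 empty → index 8.
Insert 580: h=8, h2=5, slot 8 occupied → index 0.
Insert 99: h=8, h2=4, slot 8 occupied → index 12.
Insert 931: h=8, h2=8, slot 8 occupied → index 3.
Insert 731: h=3, h2=12, slot 3 occupied → index 2.
Insert 171: h=2, h2=4, slot 2 occupied → index 6.
Insert 73: h=8, h2=2, slot 8 occupied → index 10.
Insert 68: h=3, h2=9, slots 3,12,8 occupied → index 4.
Insert 763: h=9, slot 9 empty → index 9.
Table: [580, ∅, 731, 931, 68, ∅, 171, ∅, 736, 763, 73, ∅, 99]
Lookup 73: h=8, h2=2, probe 8,10 → found at 10.

2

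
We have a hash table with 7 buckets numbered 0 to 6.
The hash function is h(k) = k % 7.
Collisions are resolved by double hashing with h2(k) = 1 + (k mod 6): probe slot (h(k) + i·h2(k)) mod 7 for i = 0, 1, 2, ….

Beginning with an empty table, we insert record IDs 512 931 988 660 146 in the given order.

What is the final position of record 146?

5

512 hashes to 1; slot 1 is free -> place at 1.
931 hashes to 0; slot 0 is free -> place at 0.
988 hashes to 1, h2=5; 1 taken -> place at 6.
660 hashes to 2; slot 2 is free -> place at 2.
146 hashes to 6, h2=3; 6,2 taken -> place at 5.
Table: [931, 512, 660, —, —, 146, 988]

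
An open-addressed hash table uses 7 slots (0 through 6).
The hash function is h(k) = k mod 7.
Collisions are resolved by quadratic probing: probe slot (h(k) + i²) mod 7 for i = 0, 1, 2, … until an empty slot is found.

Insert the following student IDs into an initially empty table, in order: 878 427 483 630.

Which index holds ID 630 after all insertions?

Insert 878: h=3, slot 3 empty → index 3.
Insert 427: h=0, slot 0 empty → index 0.
Insert 483: h=0, slot 0 occupied → index 1.
Insert 630: h=0, slots 0,1 occupied → index 4.
Table: [427, 483, ∅, 878, 630, ∅, ∅]

4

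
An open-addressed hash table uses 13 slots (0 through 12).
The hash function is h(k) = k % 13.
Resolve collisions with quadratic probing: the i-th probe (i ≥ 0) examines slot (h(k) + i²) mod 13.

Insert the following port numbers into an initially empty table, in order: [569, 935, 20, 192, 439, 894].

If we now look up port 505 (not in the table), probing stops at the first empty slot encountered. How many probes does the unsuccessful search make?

3

569: h=10 => slot 10
935: h=12 => slot 12
20: h=7 => slot 7
192: h=10, probe 10,11 => slot 11
439: h=10, probe 10,11,1 => slot 1
894: h=10, probe 10,11,1,6 => slot 6
Table: [—, 439, —, —, —, —, 894, 20, —, —, 569, 192, 935]
Lookup 505: h=11, probe 11,12,2 → slot 2 empty, not found.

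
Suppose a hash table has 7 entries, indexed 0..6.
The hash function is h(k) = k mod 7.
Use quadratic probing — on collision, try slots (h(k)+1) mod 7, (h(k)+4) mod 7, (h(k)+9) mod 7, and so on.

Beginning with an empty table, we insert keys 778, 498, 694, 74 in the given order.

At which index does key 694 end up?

5

Insert 778: h=1, slot 1 empty => index 1.
Insert 498: h=1, slot 1 occupied => index 2.
Insert 694: h=1, slots 1,2 occupied => index 5.
Insert 74: h=4, slot 4 empty => index 4.
Table: [., 778, 498, ., 74, 694, .]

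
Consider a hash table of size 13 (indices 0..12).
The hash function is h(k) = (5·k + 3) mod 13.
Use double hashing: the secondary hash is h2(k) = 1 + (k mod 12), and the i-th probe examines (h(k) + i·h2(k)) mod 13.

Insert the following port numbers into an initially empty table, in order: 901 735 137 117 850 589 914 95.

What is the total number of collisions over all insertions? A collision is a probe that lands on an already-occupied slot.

5

Insert 901: h=10, slot 10 empty -> index 10.
Insert 735: h=12, slot 12 empty -> index 12.
Insert 137: h=12, h2=6, slot 12 occupied -> index 5.
Insert 117: h=3, slot 3 empty -> index 3.
Insert 850: h=2, slot 2 empty -> index 2.
Insert 589: h=10, h2=2, slots 10,12 occupied -> index 1.
Insert 914: h=10, h2=3, slot 10 occupied -> index 0.
Insert 95: h=10, h2=12, slot 10 occupied -> index 9.
Table: [914, 589, 850, 117, _, 137, _, _, _, 95, 901, _, 735]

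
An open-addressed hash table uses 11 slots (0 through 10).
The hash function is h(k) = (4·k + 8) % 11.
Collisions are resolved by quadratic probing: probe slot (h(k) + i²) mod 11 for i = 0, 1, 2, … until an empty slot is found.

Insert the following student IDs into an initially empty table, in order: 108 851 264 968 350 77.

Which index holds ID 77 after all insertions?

6

108: h=0 => slot 0
851: h=2 => slot 2
264: h=8 => slot 8
968: h=8, probe 8,9 => slot 9
350: h=0, probe 0,1 => slot 1
77: h=8, probe 8,9,1,6 => slot 6
Table: [108, 350, 851, —, —, —, 77, —, 264, 968, —]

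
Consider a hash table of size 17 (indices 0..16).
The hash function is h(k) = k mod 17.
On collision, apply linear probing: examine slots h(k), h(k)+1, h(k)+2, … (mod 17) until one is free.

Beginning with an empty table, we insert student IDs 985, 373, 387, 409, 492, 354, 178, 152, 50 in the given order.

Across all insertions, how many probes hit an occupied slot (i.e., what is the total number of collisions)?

Insert 985: h=16, slot 16 empty → index 16.
Insert 373: h=16, slot 16 occupied → index 0.
Insert 387: h=13, slot 13 empty → index 13.
Insert 409: h=1, slot 1 empty → index 1.
Insert 492: h=16, slots 16,0,1 occupied → index 2.
Insert 354: h=14, slot 14 empty → index 14.
Insert 178: h=8, slot 8 empty → index 8.
Insert 152: h=16, slots 16,0,1,2 occupied → index 3.
Insert 50: h=16, slots 16,0,1,2,3 occupied → index 4.
Table: [373, 409, 492, 152, 50, —, —, —, 178, —, —, —, —, 387, 354, —, 985]

13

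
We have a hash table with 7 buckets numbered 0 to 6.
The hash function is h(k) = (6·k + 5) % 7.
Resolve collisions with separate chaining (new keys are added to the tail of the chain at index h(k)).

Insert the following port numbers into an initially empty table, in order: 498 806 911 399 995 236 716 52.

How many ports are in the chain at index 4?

4

498 -> bucket 4
806 -> bucket 4 (collision)
911 -> bucket 4 (collision)
399 -> bucket 5
995 -> bucket 4 (collision)
236 -> bucket 0
716 -> bucket 3
52 -> bucket 2
Final buckets:
0: 236
1: ∅
2: 52
3: 716
4: 498 -> 806 -> 911 -> 995
5: 399
6: ∅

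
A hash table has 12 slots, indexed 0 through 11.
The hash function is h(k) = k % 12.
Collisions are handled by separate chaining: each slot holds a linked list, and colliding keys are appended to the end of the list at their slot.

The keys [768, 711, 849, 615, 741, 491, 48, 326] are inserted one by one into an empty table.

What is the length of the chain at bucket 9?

768 → bucket 0
711 → bucket 3
849 → bucket 9
615 → bucket 3 (collision)
741 → bucket 9 (collision)
491 → bucket 11
48 → bucket 0 (collision)
326 → bucket 2
Final buckets:
0: 768 -> 48
1: —
2: 326
3: 711 -> 615
4: —
5: —
6: —
7: —
8: —
9: 849 -> 741
10: —
11: 491

2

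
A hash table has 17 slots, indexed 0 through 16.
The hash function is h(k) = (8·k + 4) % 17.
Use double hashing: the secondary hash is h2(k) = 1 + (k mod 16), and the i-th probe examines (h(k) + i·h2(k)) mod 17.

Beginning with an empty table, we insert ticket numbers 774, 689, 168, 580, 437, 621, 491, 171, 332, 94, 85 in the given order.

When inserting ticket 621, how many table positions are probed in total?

774: h=8 → slot 8
689: h=8, h2=2, probe 8,10 → slot 10
168: h=5 → slot 5
580: h=3 → slot 3
437: h=15 → slot 15
621: h=8, h2=14, probe 8,5,2 → slot 2
491: h=5, h2=12, probe 5,0 → slot 0
171: h=12 → slot 12
332: h=8, h2=13, probe 8,4 → slot 4
94: h=8, h2=15, probe 8,6 → slot 6
85: h=4, h2=6, probe 4,10,16 → slot 16
Table: [491, ∅, 621, 580, 332, 168, 94, ∅, 774, ∅, 689, ∅, 171, ∅, ∅, 437, 85]

3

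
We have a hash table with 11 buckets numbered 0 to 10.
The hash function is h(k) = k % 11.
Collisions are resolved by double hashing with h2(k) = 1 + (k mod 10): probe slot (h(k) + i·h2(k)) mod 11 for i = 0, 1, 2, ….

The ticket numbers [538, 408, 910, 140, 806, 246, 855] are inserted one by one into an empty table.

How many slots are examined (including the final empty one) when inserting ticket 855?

6

538 hashes to 10; slot 10 is free -> place at 10.
408 hashes to 1; slot 1 is free -> place at 1.
910 hashes to 8; slot 8 is free -> place at 8.
140 hashes to 8, h2=1; 8 taken -> place at 9.
806 hashes to 3; slot 3 is free -> place at 3.
246 hashes to 4; slot 4 is free -> place at 4.
855 hashes to 8, h2=6; 8,3,9,4,10 taken -> place at 5.
Table: [., 408, ., 806, 246, 855, ., ., 910, 140, 538]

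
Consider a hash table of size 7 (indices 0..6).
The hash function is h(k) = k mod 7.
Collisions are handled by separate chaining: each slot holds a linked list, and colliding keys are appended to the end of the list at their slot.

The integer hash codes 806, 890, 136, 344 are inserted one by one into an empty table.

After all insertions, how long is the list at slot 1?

3

Insert 806: h=1, bucket 1 empty → new chain.
Insert 890: h=1, bucket 1 nonempty → append to chain.
Insert 136: h=3, bucket 3 empty → new chain.
Insert 344: h=1, bucket 1 nonempty → append to chain.
Final buckets:
0: ∅
1: 806 -> 890 -> 344
2: ∅
3: 136
4: ∅
5: ∅
6: ∅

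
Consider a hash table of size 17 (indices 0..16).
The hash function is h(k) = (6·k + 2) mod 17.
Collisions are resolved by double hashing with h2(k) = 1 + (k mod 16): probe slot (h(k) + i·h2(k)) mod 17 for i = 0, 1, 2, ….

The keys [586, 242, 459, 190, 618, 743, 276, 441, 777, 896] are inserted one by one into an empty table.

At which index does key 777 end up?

586: h=16 -> slot 16
242: h=9 -> slot 9
459: h=2 -> slot 2
190: h=3 -> slot 3
618: h=4 -> slot 4
743: h=6 -> slot 6
276: h=9, h2=5, probe 9,14 -> slot 14
441: h=13 -> slot 13
777: h=6, h2=10, probe 6,16,9,2,12 -> slot 12
896: h=6, h2=1, probe 6,7 -> slot 7
Table: [_, _, 459, 190, 618, _, 743, 896, _, 242, _, _, 777, 441, 276, _, 586]

12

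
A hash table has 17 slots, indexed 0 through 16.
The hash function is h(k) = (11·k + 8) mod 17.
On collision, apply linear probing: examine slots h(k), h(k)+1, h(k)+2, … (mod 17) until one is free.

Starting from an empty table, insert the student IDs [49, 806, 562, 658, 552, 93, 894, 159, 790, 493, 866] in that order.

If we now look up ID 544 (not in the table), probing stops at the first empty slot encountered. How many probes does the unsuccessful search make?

2

49 hashes to 3; slot 3 is free => place at 3.
806 hashes to 0; slot 0 is free => place at 0.
562 hashes to 2; slot 2 is free => place at 2.
658 hashes to 4; slot 4 is free => place at 4.
552 hashes to 11; slot 11 is free => place at 11.
93 hashes to 11; 11 taken => place at 12.
894 hashes to 16; slot 16 is free => place at 16.
159 hashes to 6; slot 6 is free => place at 6.
790 hashes to 11; 11,12 taken => place at 13.
493 hashes to 8; slot 8 is free => place at 8.
866 hashes to 14; slot 14 is free => place at 14.
Table: [806, ., 562, 49, 658, ., 159, ., 493, ., ., 552, 93, 790, 866, ., 894]
Lookup 544: h=8, probe 8,9 → slot 9 empty, not found.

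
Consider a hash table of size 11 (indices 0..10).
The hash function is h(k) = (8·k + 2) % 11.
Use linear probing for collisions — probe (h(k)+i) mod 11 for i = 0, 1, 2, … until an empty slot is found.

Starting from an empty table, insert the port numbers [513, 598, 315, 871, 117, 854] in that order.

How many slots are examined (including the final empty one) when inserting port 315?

2

513 hashes to 3; slot 3 is free → place at 3.
598 hashes to 1; slot 1 is free → place at 1.
315 hashes to 3; 3 taken → place at 4.
871 hashes to 7; slot 7 is free → place at 7.
117 hashes to 3; 3,4 taken → place at 5.
854 hashes to 3; 3,4,5 taken → place at 6.
Table: [∅, 598, ∅, 513, 315, 117, 854, 871, ∅, ∅, ∅]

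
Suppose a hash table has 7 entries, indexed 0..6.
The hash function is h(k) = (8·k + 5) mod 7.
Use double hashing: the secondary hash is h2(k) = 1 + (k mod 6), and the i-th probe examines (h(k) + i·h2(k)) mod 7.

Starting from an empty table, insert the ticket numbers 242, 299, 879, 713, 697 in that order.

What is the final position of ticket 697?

1

242 hashes to 2; slot 2 is free → place at 2.
299 hashes to 3; slot 3 is free → place at 3.
879 hashes to 2, h2=4; 2 taken → place at 6.
713 hashes to 4; slot 4 is free → place at 4.
697 hashes to 2, h2=2; 2,4,6 taken → place at 1.
Table: [., 697, 242, 299, 713, ., 879]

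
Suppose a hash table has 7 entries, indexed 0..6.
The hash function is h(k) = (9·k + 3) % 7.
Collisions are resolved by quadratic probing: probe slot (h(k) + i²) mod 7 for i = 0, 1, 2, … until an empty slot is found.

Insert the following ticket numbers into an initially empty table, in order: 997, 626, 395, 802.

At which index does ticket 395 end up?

6

997 hashes to 2; slot 2 is free → place at 2.
626 hashes to 2; 2 taken → place at 3.
395 hashes to 2; 2,3 taken → place at 6.
802 hashes to 4; slot 4 is free → place at 4.
Table: [—, —, 997, 626, 802, —, 395]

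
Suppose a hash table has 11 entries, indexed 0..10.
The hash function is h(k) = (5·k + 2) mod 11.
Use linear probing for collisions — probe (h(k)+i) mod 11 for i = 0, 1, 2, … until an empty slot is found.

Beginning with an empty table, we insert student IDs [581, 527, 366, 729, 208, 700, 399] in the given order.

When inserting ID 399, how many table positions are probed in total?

5

581: h=3 → slot 3
527: h=8 → slot 8
366: h=6 → slot 6
729: h=6, probe 6,7 → slot 7
208: h=8, probe 8,9 → slot 9
700: h=4 → slot 4
399: h=6, probe 6,7,8,9,10 → slot 10
Table: [∅, ∅, ∅, 581, 700, ∅, 366, 729, 527, 208, 399]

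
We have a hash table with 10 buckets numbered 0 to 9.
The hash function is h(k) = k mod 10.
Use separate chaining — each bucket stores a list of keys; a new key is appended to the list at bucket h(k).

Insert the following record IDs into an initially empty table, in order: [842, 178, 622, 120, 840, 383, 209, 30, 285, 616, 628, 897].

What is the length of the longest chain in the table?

Insert 842: h=2, bucket 2 empty → new chain.
Insert 178: h=8, bucket 8 empty → new chain.
Insert 622: h=2, bucket 2 nonempty → append to chain.
Insert 120: h=0, bucket 0 empty → new chain.
Insert 840: h=0, bucket 0 nonempty → append to chain.
Insert 383: h=3, bucket 3 empty → new chain.
Insert 209: h=9, bucket 9 empty → new chain.
Insert 30: h=0, bucket 0 nonempty → append to chain.
Insert 285: h=5, bucket 5 empty → new chain.
Insert 616: h=6, bucket 6 empty → new chain.
Insert 628: h=8, bucket 8 nonempty → append to chain.
Insert 897: h=7, bucket 7 empty → new chain.
Final buckets:
0: 120 -> 840 -> 30
1: -
2: 842 -> 622
3: 383
4: -
5: 285
6: 616
7: 897
8: 178 -> 628
9: 209

3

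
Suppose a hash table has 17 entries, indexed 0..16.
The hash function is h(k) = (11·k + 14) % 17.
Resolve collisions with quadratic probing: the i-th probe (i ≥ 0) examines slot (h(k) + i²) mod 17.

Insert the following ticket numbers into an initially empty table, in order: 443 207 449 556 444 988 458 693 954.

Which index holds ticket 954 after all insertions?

11

Insert 443: h=8, slot 8 empty => index 8.
Insert 207: h=13, slot 13 empty => index 13.
Insert 449: h=6, slot 6 empty => index 6.
Insert 556: h=10, slot 10 empty => index 10.
Insert 444: h=2, slot 2 empty => index 2.
Insert 988: h=2, slot 2 occupied => index 3.
Insert 458: h=3, slot 3 occupied => index 4.
Insert 693: h=4, slot 4 occupied => index 5.
Insert 954: h=2, slots 2,3,6 occupied => index 11.
Table: [-, -, 444, 988, 458, 693, 449, -, 443, -, 556, 954, -, 207, -, -, -]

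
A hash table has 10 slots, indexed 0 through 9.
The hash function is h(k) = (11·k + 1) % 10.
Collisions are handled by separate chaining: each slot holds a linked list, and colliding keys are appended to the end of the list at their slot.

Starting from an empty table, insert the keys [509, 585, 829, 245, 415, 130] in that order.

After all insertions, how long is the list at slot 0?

Insert 509: h=0, bucket 0 empty → new chain.
Insert 585: h=6, bucket 6 empty → new chain.
Insert 829: h=0, bucket 0 nonempty → append to chain.
Insert 245: h=6, bucket 6 nonempty → append to chain.
Insert 415: h=6, bucket 6 nonempty → append to chain.
Insert 130: h=1, bucket 1 empty → new chain.
Final buckets:
0: 509 -> 829
1: 130
2: -
3: -
4: -
5: -
6: 585 -> 245 -> 415
7: -
8: -
9: -

2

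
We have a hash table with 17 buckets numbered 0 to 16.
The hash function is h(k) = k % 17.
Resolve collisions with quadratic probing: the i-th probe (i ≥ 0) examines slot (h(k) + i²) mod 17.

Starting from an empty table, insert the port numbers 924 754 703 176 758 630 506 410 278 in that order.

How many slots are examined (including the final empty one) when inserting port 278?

5

924 hashes to 6; slot 6 is free -> place at 6.
754 hashes to 6; 6 taken -> place at 7.
703 hashes to 6; 6,7 taken -> place at 10.
176 hashes to 6; 6,7,10 taken -> place at 15.
758 hashes to 10; 10 taken -> place at 11.
630 hashes to 1; slot 1 is free -> place at 1.
506 hashes to 13; slot 13 is free -> place at 13.
410 hashes to 2; slot 2 is free -> place at 2.
278 hashes to 6; 6,7,10,15 taken -> place at 5.
Table: [_, 630, 410, _, _, 278, 924, 754, _, _, 703, 758, _, 506, _, 176, _]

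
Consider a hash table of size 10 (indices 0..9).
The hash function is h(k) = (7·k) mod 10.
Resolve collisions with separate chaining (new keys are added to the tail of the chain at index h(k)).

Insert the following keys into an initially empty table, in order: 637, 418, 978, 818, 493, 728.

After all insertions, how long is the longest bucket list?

4

637 -> bucket 9
418 -> bucket 6
978 -> bucket 6 (collision)
818 -> bucket 6 (collision)
493 -> bucket 1
728 -> bucket 6 (collision)
Final buckets:
0: _
1: 493
2: _
3: _
4: _
5: _
6: 418 -> 978 -> 818 -> 728
7: _
8: _
9: 637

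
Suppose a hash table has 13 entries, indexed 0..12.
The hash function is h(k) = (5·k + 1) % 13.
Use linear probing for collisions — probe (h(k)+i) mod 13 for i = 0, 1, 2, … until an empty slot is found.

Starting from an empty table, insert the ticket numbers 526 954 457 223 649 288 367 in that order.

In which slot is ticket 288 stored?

526: h=5 -> slot 5
954: h=0 -> slot 0
457: h=11 -> slot 11
223: h=11, probe 11,12 -> slot 12
649: h=9 -> slot 9
288: h=11, probe 11,12,0,1 -> slot 1
367: h=3 -> slot 3
Table: [954, 288, -, 367, -, 526, -, -, -, 649, -, 457, 223]

1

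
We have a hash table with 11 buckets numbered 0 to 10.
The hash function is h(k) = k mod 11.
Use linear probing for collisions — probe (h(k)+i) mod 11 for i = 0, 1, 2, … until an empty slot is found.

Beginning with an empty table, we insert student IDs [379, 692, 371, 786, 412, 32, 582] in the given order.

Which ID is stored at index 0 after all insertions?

32

Insert 379: h=5, slot 5 empty -> index 5.
Insert 692: h=10, slot 10 empty -> index 10.
Insert 371: h=8, slot 8 empty -> index 8.
Insert 786: h=5, slot 5 occupied -> index 6.
Insert 412: h=5, slots 5,6 occupied -> index 7.
Insert 32: h=10, slot 10 occupied -> index 0.
Insert 582: h=10, slots 10,0 occupied -> index 1.
Table: [32, 582, —, —, —, 379, 786, 412, 371, —, 692]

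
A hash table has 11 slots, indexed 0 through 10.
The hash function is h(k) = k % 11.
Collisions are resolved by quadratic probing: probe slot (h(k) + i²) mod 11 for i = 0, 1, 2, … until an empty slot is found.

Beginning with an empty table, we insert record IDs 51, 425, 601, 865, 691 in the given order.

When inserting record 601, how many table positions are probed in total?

51: h=7 → slot 7
425: h=7, probe 7,8 → slot 8
601: h=7, probe 7,8,0 → slot 0
865: h=7, probe 7,8,0,5 → slot 5
691: h=9 → slot 9
Table: [601, ., ., ., ., 865, ., 51, 425, 691, .]

3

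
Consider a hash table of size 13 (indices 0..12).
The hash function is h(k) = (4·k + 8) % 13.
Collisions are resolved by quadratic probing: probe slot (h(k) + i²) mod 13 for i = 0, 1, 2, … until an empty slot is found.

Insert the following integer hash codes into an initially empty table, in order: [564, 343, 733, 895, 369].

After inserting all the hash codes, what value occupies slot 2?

564

564: h=2 -> slot 2
343: h=2, probe 2,3 -> slot 3
733: h=2, probe 2,3,6 -> slot 6
895: h=0 -> slot 0
369: h=2, probe 2,3,6,11 -> slot 11
Table: [895, -, 564, 343, -, -, 733, -, -, -, -, 369, -]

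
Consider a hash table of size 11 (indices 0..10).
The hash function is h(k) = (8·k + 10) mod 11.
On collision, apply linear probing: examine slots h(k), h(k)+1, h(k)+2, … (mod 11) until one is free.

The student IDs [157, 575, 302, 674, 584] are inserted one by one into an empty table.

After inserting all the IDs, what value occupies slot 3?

674

Insert 157: h=1, slot 1 empty => index 1.
Insert 575: h=1, slot 1 occupied => index 2.
Insert 302: h=6, slot 6 empty => index 6.
Insert 674: h=1, slots 1,2 occupied => index 3.
Insert 584: h=7, slot 7 empty => index 7.
Table: [., 157, 575, 674, ., ., 302, 584, ., ., .]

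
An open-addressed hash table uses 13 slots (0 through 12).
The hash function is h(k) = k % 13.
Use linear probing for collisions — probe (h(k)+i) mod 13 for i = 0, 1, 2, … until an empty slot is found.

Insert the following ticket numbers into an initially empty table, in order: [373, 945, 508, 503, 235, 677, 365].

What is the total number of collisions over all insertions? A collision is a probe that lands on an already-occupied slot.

9

Insert 373: h=9, slot 9 empty → index 9.
Insert 945: h=9, slot 9 occupied → index 10.
Insert 508: h=1, slot 1 empty → index 1.
Insert 503: h=9, slots 9,10 occupied → index 11.
Insert 235: h=1, slot 1 occupied → index 2.
Insert 677: h=1, slots 1,2 occupied → index 3.
Insert 365: h=1, slots 1,2,3 occupied → index 4.
Table: [-, 508, 235, 677, 365, -, -, -, -, 373, 945, 503, -]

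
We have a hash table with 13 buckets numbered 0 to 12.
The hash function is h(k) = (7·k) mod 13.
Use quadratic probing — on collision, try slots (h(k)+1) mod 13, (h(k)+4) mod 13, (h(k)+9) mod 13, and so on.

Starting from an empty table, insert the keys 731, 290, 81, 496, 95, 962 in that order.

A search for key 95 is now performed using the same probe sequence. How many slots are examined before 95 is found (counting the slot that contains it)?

731: h=8 -> slot 8
290: h=2 -> slot 2
81: h=8, probe 8,9 -> slot 9
496: h=1 -> slot 1
95: h=2, probe 2,3 -> slot 3
962: h=0 -> slot 0
Table: [962, 496, 290, 95, ., ., ., ., 731, 81, ., ., .]
Lookup 95: h=2, probe 2,3 → found at 3.

2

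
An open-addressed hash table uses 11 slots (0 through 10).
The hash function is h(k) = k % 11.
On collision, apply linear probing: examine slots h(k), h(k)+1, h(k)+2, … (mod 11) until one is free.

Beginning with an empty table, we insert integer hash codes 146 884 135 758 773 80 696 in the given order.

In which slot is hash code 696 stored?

8

146: h=3 → slot 3
884: h=4 → slot 4
135: h=3, probe 3,4,5 → slot 5
758: h=10 → slot 10
773: h=3, probe 3,4,5,6 → slot 6
80: h=3, probe 3,4,5,6,7 → slot 7
696: h=3, probe 3,4,5,6,7,8 → slot 8
Table: [-, -, -, 146, 884, 135, 773, 80, 696, -, 758]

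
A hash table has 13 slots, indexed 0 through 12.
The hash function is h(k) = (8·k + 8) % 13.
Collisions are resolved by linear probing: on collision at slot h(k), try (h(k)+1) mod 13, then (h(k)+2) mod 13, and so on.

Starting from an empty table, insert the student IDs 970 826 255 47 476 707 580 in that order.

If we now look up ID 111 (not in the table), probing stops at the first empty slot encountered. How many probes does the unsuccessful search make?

Insert 970: h=7, slot 7 empty => index 7.
Insert 826: h=12, slot 12 empty => index 12.
Insert 255: h=7, slot 7 occupied => index 8.
Insert 47: h=7, slots 7,8 occupied => index 9.
Insert 476: h=7, slots 7,8,9 occupied => index 10.
Insert 707: h=9, slots 9,10 occupied => index 11.
Insert 580: h=7, slots 7,8,9,10,11,12 occupied => index 0.
Table: [580, _, _, _, _, _, _, 970, 255, 47, 476, 707, 826]
Lookup 111: h=12, probe 12,0,1 → slot 1 empty, not found.

3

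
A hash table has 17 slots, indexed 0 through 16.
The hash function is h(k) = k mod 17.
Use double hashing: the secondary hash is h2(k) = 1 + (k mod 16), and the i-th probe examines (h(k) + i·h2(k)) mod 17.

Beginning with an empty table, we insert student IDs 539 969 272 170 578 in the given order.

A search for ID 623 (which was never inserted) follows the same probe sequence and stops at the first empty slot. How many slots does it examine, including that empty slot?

2

539 hashes to 12; slot 12 is free → place at 12.
969 hashes to 0; slot 0 is free → place at 0.
272 hashes to 0, h2=1; 0 taken → place at 1.
170 hashes to 0, h2=11; 0 taken → place at 11.
578 hashes to 0, h2=3; 0 taken → place at 3.
Table: [969, 272, ., 578, ., ., ., ., ., ., ., 170, 539, ., ., ., .]
Lookup 623: h=11, h2=16, probe 11,10 → slot 10 empty, not found.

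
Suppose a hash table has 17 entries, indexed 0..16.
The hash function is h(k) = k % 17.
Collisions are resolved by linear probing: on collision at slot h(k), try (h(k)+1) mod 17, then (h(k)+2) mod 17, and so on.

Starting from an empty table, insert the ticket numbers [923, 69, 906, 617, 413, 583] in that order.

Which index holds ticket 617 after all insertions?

923 hashes to 5; slot 5 is free → place at 5.
69 hashes to 1; slot 1 is free → place at 1.
906 hashes to 5; 5 taken → place at 6.
617 hashes to 5; 5,6 taken → place at 7.
413 hashes to 5; 5,6,7 taken → place at 8.
583 hashes to 5; 5,6,7,8 taken → place at 9.
Table: [., 69, ., ., ., 923, 906, 617, 413, 583, ., ., ., ., ., ., .]

7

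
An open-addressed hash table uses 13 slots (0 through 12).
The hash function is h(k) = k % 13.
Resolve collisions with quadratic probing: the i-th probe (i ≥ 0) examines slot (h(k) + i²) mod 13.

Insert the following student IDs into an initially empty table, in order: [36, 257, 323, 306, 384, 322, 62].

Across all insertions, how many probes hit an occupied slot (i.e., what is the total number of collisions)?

8

36: h=10 => slot 10
257: h=10, probe 10,11 => slot 11
323: h=11, probe 11,12 => slot 12
306: h=7 => slot 7
384: h=7, probe 7,8 => slot 8
322: h=10, probe 10,11,1 => slot 1
62: h=10, probe 10,11,1,6 => slot 6
Table: [., 322, ., ., ., ., 62, 306, 384, ., 36, 257, 323]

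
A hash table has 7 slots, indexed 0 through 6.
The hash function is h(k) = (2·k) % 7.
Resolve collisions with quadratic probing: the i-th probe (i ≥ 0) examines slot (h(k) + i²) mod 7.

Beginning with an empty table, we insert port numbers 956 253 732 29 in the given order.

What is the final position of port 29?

956 hashes to 1; slot 1 is free → place at 1.
253 hashes to 2; slot 2 is free → place at 2.
732 hashes to 1; 1,2 taken → place at 5.
29 hashes to 2; 2 taken → place at 3.
Table: [_, 956, 253, 29, _, 732, _]

3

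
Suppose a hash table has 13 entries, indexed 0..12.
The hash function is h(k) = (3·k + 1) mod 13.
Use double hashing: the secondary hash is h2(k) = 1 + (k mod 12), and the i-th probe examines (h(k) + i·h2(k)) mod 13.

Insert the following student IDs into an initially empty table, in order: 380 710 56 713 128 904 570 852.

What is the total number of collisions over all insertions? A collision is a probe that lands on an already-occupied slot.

380: h=10 => slot 10
710: h=12 => slot 12
56: h=0 => slot 0
713: h=8 => slot 8
128: h=8, h2=9, probe 8,4 => slot 4
904: h=9 => slot 9
570: h=8, h2=7, probe 8,2 => slot 2
852: h=9, h2=1, probe 9,10,11 => slot 11
Table: [56, —, 570, —, 128, —, —, —, 713, 904, 380, 852, 710]

4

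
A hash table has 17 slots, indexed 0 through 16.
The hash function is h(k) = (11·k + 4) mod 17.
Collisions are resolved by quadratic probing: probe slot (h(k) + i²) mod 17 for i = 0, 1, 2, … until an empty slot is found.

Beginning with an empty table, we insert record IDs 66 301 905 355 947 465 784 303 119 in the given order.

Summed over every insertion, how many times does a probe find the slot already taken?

Insert 66: h=16, slot 16 empty => index 16.
Insert 301: h=0, slot 0 empty => index 0.
Insert 905: h=14, slot 14 empty => index 14.
Insert 355: h=16, slots 16,0 occupied => index 3.
Insert 947: h=0, slot 0 occupied => index 1.
Insert 465: h=2, slot 2 empty => index 2.
Insert 784: h=9, slot 9 empty => index 9.
Insert 303: h=5, slot 5 empty => index 5.
Insert 119: h=4, slot 4 empty => index 4.
Table: [301, 947, 465, 355, 119, 303, _, _, _, 784, _, _, _, _, 905, _, 66]

3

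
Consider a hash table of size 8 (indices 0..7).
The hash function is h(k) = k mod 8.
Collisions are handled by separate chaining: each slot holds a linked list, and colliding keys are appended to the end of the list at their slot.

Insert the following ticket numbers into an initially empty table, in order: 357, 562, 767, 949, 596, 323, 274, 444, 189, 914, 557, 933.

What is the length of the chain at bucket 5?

5

357 -> bucket 5
562 -> bucket 2
767 -> bucket 7
949 -> bucket 5 (collision)
596 -> bucket 4
323 -> bucket 3
274 -> bucket 2 (collision)
444 -> bucket 4 (collision)
189 -> bucket 5 (collision)
914 -> bucket 2 (collision)
557 -> bucket 5 (collision)
933 -> bucket 5 (collision)
Final buckets:
0: ∅
1: ∅
2: 562 -> 274 -> 914
3: 323
4: 596 -> 444
5: 357 -> 949 -> 189 -> 557 -> 933
6: ∅
7: 767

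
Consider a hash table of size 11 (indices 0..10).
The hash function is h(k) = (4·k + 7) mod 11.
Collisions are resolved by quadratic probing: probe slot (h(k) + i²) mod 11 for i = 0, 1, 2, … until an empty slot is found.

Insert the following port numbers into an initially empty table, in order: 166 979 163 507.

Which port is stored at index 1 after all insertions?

166: h=0 -> slot 0
979: h=7 -> slot 7
163: h=10 -> slot 10
507: h=0, probe 0,1 -> slot 1
Table: [166, 507, ∅, ∅, ∅, ∅, ∅, 979, ∅, ∅, 163]

507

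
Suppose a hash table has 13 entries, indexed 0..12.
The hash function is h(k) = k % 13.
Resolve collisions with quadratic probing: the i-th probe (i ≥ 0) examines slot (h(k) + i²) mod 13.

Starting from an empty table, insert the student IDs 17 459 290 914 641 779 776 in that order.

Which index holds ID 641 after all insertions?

7

17: h=4 => slot 4
459: h=4, probe 4,5 => slot 5
290: h=4, probe 4,5,8 => slot 8
914: h=4, probe 4,5,8,0 => slot 0
641: h=4, probe 4,5,8,0,7 => slot 7
779: h=12 => slot 12
776: h=9 => slot 9
Table: [914, ∅, ∅, ∅, 17, 459, ∅, 641, 290, 776, ∅, ∅, 779]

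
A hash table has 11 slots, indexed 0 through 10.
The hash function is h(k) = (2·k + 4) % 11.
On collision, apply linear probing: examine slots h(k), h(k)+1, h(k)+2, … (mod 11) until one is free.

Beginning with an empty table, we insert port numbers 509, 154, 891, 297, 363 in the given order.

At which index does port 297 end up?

6

509 hashes to 10; slot 10 is free -> place at 10.
154 hashes to 4; slot 4 is free -> place at 4.
891 hashes to 4; 4 taken -> place at 5.
297 hashes to 4; 4,5 taken -> place at 6.
363 hashes to 4; 4,5,6 taken -> place at 7.
Table: [—, —, —, —, 154, 891, 297, 363, —, —, 509]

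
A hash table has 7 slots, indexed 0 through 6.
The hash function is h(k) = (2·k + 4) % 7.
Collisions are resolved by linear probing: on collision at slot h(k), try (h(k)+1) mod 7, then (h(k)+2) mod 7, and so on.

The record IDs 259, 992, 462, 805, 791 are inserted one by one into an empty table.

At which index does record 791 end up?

259: h=4 => slot 4
992: h=0 => slot 0
462: h=4, probe 4,5 => slot 5
805: h=4, probe 4,5,6 => slot 6
791: h=4, probe 4,5,6,0,1 => slot 1
Table: [992, 791, ., ., 259, 462, 805]

1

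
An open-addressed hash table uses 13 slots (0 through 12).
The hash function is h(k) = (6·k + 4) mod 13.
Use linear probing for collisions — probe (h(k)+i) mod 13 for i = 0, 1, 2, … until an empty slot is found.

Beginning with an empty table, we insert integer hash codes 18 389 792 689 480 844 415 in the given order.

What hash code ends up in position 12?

792

18 hashes to 8; slot 8 is free → place at 8.
389 hashes to 11; slot 11 is free → place at 11.
792 hashes to 11; 11 taken → place at 12.
689 hashes to 4; slot 4 is free → place at 4.
480 hashes to 11; 11,12 taken → place at 0.
844 hashes to 11; 11,12,0 taken → place at 1.
415 hashes to 11; 11,12,0,1 taken → place at 2.
Table: [480, 844, 415, —, 689, —, —, —, 18, —, —, 389, 792]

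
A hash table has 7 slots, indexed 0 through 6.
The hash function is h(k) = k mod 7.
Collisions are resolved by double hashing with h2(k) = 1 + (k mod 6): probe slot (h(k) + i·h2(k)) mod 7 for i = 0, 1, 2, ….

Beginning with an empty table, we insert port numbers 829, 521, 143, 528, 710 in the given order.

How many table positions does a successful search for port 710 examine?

Insert 829: h=3, slot 3 empty -> index 3.
Insert 521: h=3, h2=6, slot 3 occupied -> index 2.
Insert 143: h=3, h2=6, slots 3,2 occupied -> index 1.
Insert 528: h=3, h2=1, slot 3 occupied -> index 4.
Insert 710: h=3, h2=3, slot 3 occupied -> index 6.
Table: [—, 143, 521, 829, 528, —, 710]
Lookup 710: h=3, h2=3, probe 3,6 → found at 6.

2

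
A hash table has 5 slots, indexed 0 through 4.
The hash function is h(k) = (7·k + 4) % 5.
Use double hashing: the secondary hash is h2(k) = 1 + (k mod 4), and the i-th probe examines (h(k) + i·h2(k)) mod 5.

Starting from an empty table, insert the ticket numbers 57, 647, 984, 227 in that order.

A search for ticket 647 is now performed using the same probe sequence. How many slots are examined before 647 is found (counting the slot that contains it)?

2

Insert 57: h=3, slot 3 empty → index 3.
Insert 647: h=3, h2=4, slot 3 occupied → index 2.
Insert 984: h=2, h2=1, slots 2,3 occupied → index 4.
Insert 227: h=3, h2=4, slots 3,2 occupied → index 1.
Table: [∅, 227, 647, 57, 984]
Lookup 647: h=3, h2=4, probe 3,2 → found at 2.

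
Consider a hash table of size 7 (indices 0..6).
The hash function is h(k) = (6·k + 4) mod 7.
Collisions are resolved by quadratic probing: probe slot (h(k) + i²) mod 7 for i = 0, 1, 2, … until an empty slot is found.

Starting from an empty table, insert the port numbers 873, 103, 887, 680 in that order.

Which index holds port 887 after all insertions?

873: h=6 → slot 6
103: h=6, probe 6,0 → slot 0
887: h=6, probe 6,0,3 → slot 3
680: h=3, probe 3,4 → slot 4
Table: [103, ∅, ∅, 887, 680, ∅, 873]

3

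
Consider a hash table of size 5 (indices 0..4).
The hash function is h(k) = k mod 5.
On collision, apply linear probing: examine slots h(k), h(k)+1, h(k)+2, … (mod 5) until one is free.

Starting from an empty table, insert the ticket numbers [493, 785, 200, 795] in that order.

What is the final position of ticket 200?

1

493 hashes to 3; slot 3 is free → place at 3.
785 hashes to 0; slot 0 is free → place at 0.
200 hashes to 0; 0 taken → place at 1.
795 hashes to 0; 0,1 taken → place at 2.
Table: [785, 200, 795, 493, -]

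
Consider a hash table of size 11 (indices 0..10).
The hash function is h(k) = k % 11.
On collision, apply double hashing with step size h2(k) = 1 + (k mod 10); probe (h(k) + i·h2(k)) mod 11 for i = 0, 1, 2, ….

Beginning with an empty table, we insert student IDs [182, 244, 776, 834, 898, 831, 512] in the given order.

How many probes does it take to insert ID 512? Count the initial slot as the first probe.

182 hashes to 6; slot 6 is free -> place at 6.
244 hashes to 2; slot 2 is free -> place at 2.
776 hashes to 6, h2=7; 6,2 taken -> place at 9.
834 hashes to 9, h2=5; 9 taken -> place at 3.
898 hashes to 7; slot 7 is free -> place at 7.
831 hashes to 6, h2=2; 6 taken -> place at 8.
512 hashes to 6, h2=3; 6,9 taken -> place at 1.
Table: [., 512, 244, 834, ., ., 182, 898, 831, 776, .]

3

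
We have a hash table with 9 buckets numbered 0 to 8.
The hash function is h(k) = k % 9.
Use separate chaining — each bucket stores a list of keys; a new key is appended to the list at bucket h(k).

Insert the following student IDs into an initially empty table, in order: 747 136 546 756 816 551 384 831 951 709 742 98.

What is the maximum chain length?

Insert 747: h=0, bucket 0 empty -> new chain.
Insert 136: h=1, bucket 1 empty -> new chain.
Insert 546: h=6, bucket 6 empty -> new chain.
Insert 756: h=0, bucket 0 nonempty -> append to chain.
Insert 816: h=6, bucket 6 nonempty -> append to chain.
Insert 551: h=2, bucket 2 empty -> new chain.
Insert 384: h=6, bucket 6 nonempty -> append to chain.
Insert 831: h=3, bucket 3 empty -> new chain.
Insert 951: h=6, bucket 6 nonempty -> append to chain.
Insert 709: h=7, bucket 7 empty -> new chain.
Insert 742: h=4, bucket 4 empty -> new chain.
Insert 98: h=8, bucket 8 empty -> new chain.
Final buckets:
0: 747 -> 756
1: 136
2: 551
3: 831
4: 742
5: .
6: 546 -> 816 -> 384 -> 951
7: 709
8: 98

4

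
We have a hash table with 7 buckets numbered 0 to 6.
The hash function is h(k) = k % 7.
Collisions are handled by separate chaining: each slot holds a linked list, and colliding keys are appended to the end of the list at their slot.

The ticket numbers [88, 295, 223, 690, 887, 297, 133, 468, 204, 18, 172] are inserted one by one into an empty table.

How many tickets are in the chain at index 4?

88 -> bucket 4
295 -> bucket 1
223 -> bucket 6
690 -> bucket 4 (collision)
887 -> bucket 5
297 -> bucket 3
133 -> bucket 0
468 -> bucket 6 (collision)
204 -> bucket 1 (collision)
18 -> bucket 4 (collision)
172 -> bucket 4 (collision)
Final buckets:
0: 133
1: 295 -> 204
2: _
3: 297
4: 88 -> 690 -> 18 -> 172
5: 887
6: 223 -> 468

4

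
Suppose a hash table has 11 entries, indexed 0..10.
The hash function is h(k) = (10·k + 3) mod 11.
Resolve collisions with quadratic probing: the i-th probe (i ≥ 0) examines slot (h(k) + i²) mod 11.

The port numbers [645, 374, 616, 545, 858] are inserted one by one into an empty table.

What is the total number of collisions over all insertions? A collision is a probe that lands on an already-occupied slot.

645 hashes to 7; slot 7 is free → place at 7.
374 hashes to 3; slot 3 is free → place at 3.
616 hashes to 3; 3 taken → place at 4.
545 hashes to 8; slot 8 is free → place at 8.
858 hashes to 3; 3,4,7 taken → place at 1.
Table: [_, 858, _, 374, 616, _, _, 645, 545, _, _]

4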